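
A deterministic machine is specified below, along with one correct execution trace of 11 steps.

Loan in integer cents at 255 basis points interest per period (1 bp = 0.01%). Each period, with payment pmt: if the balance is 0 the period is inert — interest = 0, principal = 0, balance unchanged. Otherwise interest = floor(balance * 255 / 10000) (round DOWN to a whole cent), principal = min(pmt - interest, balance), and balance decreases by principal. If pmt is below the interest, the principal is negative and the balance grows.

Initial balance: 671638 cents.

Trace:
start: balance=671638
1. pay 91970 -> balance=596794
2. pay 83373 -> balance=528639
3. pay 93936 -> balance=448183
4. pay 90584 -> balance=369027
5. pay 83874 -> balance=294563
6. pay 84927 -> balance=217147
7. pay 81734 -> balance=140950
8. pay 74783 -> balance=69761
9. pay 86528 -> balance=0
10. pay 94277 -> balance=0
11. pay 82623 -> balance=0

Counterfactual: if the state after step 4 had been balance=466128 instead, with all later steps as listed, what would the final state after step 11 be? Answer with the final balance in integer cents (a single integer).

0

state after step 4 := balance=466128
5. pay 83874 -> balance=394140
6. pay 84927 -> balance=319263
7. pay 81734 -> balance=245670
8. pay 74783 -> balance=177151
9. pay 86528 -> balance=95140
10. pay 94277 -> balance=3289
11. pay 82623 -> balance=0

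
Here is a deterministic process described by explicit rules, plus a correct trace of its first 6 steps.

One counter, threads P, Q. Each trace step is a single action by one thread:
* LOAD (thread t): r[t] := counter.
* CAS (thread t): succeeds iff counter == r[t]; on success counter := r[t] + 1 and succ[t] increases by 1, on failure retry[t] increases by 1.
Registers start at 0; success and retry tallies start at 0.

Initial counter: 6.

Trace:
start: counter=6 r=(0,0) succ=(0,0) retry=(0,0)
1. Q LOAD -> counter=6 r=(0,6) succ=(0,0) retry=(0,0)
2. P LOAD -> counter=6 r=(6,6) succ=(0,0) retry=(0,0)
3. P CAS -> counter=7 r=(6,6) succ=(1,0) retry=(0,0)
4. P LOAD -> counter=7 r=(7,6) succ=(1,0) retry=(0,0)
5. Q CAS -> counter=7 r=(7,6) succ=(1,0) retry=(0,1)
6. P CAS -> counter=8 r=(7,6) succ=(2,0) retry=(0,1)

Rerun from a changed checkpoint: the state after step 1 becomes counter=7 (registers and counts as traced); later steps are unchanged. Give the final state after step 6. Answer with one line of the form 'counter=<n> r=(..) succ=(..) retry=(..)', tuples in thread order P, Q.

counter=9 r=(8,6) succ=(2,0) retry=(0,1)

state after step 1 := counter=7 r=(0,6) succ=(0,0) retry=(0,0)
2. P LOAD -> counter=7 r=(7,6) succ=(0,0) retry=(0,0)
3. P CAS -> counter=8 r=(7,6) succ=(1,0) retry=(0,0)
4. P LOAD -> counter=8 r=(8,6) succ=(1,0) retry=(0,0)
5. Q CAS -> counter=8 r=(8,6) succ=(1,0) retry=(0,1)
6. P CAS -> counter=9 r=(8,6) succ=(2,0) retry=(0,1)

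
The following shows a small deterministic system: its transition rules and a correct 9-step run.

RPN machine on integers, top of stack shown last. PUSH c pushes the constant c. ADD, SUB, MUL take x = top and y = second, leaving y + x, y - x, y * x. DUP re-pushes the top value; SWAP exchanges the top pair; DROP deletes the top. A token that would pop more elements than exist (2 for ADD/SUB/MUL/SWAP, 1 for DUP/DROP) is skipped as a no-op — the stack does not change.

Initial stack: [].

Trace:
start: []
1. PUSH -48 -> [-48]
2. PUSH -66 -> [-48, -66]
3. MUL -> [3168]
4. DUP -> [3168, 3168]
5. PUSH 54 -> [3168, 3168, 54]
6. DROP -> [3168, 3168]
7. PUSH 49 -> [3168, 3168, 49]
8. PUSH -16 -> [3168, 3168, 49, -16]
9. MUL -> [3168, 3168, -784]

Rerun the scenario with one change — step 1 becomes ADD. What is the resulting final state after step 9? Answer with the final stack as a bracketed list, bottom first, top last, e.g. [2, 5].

[-66, -66, -784]

(re-executing from step 1 with the substitution; state before step 1: [])
1. ADD -> []
2. PUSH -66 -> [-66]
3. MUL -> [-66]
4. DUP -> [-66, -66]
5. PUSH 54 -> [-66, -66, 54]
6. DROP -> [-66, -66]
7. PUSH 49 -> [-66, -66, 49]
8. PUSH -16 -> [-66, -66, 49, -16]
9. MUL -> [-66, -66, -784]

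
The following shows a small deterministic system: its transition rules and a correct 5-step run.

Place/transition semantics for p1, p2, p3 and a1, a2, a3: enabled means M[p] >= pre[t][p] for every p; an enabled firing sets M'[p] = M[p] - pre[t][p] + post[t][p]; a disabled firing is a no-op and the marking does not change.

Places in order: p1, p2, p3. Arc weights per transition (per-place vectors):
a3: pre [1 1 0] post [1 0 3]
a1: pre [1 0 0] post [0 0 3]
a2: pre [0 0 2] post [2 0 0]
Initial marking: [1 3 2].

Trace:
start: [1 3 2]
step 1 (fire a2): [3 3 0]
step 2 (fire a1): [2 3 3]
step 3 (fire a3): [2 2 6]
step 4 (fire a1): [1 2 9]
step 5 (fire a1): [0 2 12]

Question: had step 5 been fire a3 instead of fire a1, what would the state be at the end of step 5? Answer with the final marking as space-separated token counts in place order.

(re-executing from step 5 with the substitution; state before step 5: [1 2 9])
step 5 (fire a3): [1 1 12]

1 1 12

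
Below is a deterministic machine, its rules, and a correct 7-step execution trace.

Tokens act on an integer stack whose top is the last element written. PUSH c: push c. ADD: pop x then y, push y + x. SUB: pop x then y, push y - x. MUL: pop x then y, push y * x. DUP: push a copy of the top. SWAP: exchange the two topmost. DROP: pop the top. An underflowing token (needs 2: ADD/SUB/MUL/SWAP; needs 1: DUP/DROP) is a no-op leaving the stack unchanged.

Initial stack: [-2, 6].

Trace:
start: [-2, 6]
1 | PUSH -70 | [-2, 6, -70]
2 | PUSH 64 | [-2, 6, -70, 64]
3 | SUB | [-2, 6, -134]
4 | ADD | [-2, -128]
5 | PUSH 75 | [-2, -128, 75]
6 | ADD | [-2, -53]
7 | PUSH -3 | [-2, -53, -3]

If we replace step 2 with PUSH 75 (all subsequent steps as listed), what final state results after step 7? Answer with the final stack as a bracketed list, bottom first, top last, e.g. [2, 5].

(re-executing from step 2 with the substitution; state before step 2: [-2, 6, -70])
2 | PUSH 75 | [-2, 6, -70, 75]
3 | SUB | [-2, 6, -145]
4 | ADD | [-2, -139]
5 | PUSH 75 | [-2, -139, 75]
6 | ADD | [-2, -64]
7 | PUSH -3 | [-2, -64, -3]

[-2, -64, -3]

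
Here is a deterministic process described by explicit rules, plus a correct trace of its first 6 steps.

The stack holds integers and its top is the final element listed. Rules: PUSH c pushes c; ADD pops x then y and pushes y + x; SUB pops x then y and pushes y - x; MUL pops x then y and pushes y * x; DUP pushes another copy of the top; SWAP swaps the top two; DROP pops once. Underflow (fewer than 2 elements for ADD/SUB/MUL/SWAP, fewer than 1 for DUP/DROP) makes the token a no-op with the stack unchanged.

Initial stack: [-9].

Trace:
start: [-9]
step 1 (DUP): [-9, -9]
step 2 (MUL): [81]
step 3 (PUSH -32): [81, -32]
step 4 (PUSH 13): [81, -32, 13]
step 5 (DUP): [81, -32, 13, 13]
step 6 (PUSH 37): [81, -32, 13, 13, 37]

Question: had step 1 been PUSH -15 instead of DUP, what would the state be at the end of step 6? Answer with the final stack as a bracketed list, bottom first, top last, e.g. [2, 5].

(re-executing from step 1 with the substitution; state before step 1: [-9])
step 1 (PUSH -15): [-9, -15]
step 2 (MUL): [135]
step 3 (PUSH -32): [135, -32]
step 4 (PUSH 13): [135, -32, 13]
step 5 (DUP): [135, -32, 13, 13]
step 6 (PUSH 37): [135, -32, 13, 13, 37]

[135, -32, 13, 13, 37]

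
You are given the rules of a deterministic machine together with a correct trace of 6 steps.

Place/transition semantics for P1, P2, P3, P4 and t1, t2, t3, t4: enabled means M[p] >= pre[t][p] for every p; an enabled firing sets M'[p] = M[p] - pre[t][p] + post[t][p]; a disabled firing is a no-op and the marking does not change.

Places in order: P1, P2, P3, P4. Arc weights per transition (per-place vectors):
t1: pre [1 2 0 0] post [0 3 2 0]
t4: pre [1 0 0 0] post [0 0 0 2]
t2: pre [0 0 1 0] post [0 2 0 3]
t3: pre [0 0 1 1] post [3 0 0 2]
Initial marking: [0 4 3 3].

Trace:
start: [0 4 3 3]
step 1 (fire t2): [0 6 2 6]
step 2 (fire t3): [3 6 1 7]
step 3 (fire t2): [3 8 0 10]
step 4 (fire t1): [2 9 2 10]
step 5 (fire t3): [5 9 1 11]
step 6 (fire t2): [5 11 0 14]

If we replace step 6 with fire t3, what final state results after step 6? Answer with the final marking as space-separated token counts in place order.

8 9 0 12

(re-executing from step 6 with the substitution; state before step 6: [5 9 1 11])
step 6 (fire t3): [8 9 0 12]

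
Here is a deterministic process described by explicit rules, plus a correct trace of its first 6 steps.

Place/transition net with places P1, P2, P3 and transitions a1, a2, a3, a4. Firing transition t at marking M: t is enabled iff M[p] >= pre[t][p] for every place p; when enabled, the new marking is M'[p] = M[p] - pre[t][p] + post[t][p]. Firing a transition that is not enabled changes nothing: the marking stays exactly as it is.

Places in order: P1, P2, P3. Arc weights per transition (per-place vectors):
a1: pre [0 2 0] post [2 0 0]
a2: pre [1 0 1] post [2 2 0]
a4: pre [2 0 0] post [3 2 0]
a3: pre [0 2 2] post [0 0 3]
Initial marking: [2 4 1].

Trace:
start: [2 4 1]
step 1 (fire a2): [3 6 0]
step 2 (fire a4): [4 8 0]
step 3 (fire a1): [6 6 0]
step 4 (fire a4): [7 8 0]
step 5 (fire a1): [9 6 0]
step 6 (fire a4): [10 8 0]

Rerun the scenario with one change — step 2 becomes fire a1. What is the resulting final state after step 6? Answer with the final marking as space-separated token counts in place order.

(re-executing from step 2 with the substitution; state before step 2: [3 6 0])
step 2 (fire a1): [5 4 0]
step 3 (fire a1): [7 2 0]
step 4 (fire a4): [8 4 0]
step 5 (fire a1): [10 2 0]
step 6 (fire a4): [11 4 0]

11 4 0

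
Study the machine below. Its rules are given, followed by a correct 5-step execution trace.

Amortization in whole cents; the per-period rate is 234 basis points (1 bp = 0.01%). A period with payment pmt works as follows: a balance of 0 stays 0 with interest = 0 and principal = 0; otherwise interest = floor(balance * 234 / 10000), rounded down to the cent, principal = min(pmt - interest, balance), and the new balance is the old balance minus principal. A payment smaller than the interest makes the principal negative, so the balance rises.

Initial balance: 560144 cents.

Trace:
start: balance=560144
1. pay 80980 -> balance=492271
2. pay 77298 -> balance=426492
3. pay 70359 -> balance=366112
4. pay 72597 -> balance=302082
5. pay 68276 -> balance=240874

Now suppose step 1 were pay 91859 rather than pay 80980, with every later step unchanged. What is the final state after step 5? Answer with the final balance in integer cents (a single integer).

(re-executing from step 1 with the substitution; state before step 1: balance=560144)
1. pay 91859 -> balance=481392
2. pay 77298 -> balance=415358
3. pay 70359 -> balance=354718
4. pay 72597 -> balance=290421
5. pay 68276 -> balance=228940

228940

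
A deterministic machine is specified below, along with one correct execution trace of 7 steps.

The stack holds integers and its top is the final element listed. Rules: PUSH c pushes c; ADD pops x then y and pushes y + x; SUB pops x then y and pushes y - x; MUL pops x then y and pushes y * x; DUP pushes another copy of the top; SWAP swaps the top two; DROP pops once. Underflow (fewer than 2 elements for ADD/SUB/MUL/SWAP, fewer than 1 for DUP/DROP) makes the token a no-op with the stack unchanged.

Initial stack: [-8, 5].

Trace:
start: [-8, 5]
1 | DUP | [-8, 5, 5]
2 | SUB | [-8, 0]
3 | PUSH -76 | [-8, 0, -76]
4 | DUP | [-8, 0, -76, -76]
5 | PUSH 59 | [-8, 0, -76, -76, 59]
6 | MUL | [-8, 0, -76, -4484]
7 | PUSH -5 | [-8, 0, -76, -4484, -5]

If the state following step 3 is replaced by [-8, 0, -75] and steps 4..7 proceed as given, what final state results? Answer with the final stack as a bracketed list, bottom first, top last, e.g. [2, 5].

state after step 3 := [-8, 0, -75]
4 | DUP | [-8, 0, -75, -75]
5 | PUSH 59 | [-8, 0, -75, -75, 59]
6 | MUL | [-8, 0, -75, -4425]
7 | PUSH -5 | [-8, 0, -75, -4425, -5]

[-8, 0, -75, -4425, -5]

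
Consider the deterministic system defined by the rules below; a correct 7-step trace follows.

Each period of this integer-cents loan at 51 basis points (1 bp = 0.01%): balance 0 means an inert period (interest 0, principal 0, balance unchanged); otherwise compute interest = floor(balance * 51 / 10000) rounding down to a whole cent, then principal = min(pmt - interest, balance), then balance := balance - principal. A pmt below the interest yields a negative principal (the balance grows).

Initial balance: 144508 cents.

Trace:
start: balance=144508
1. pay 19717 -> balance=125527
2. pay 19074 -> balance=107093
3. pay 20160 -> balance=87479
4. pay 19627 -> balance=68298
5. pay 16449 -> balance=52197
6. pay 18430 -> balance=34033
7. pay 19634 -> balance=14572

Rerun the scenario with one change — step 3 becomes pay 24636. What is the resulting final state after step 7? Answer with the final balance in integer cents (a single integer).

10004

(re-executing from step 3 with the substitution; state before step 3: balance=107093)
3. pay 24636 -> balance=83003
4. pay 19627 -> balance=63799
5. pay 16449 -> balance=47675
6. pay 18430 -> balance=29488
7. pay 19634 -> balance=10004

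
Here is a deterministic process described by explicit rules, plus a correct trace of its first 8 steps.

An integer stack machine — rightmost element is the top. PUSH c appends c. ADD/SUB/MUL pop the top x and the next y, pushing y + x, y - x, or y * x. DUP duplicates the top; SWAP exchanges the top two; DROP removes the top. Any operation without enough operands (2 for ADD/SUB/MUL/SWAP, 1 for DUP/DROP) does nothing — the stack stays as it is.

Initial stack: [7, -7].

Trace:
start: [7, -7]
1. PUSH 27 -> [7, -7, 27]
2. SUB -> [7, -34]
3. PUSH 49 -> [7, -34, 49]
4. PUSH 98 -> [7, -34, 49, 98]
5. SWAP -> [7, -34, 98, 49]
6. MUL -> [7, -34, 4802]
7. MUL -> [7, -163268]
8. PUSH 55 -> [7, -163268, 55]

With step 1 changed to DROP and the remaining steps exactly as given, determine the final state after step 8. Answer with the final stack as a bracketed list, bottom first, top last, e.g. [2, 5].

[33614, 55]

(re-executing from step 1 with the substitution; state before step 1: [7, -7])
1. DROP -> [7]
2. SUB -> [7]
3. PUSH 49 -> [7, 49]
4. PUSH 98 -> [7, 49, 98]
5. SWAP -> [7, 98, 49]
6. MUL -> [7, 4802]
7. MUL -> [33614]
8. PUSH 55 -> [33614, 55]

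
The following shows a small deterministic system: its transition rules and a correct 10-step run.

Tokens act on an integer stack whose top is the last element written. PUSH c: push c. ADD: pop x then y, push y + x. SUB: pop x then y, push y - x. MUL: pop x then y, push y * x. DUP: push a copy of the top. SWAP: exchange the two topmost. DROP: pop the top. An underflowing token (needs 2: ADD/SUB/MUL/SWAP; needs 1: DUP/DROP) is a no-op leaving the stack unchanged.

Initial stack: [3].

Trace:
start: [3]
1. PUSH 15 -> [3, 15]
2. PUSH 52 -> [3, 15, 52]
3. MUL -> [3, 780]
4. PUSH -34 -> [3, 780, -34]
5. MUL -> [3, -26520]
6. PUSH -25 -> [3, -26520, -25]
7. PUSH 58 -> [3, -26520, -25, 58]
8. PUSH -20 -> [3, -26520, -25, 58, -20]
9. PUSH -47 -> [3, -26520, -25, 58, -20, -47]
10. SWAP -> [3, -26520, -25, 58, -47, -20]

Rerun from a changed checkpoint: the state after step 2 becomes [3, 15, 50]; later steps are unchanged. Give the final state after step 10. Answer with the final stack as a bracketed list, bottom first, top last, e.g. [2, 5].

[3, -25500, -25, 58, -47, -20]

state after step 2 := [3, 15, 50]
3. MUL -> [3, 750]
4. PUSH -34 -> [3, 750, -34]
5. MUL -> [3, -25500]
6. PUSH -25 -> [3, -25500, -25]
7. PUSH 58 -> [3, -25500, -25, 58]
8. PUSH -20 -> [3, -25500, -25, 58, -20]
9. PUSH -47 -> [3, -25500, -25, 58, -20, -47]
10. SWAP -> [3, -25500, -25, 58, -47, -20]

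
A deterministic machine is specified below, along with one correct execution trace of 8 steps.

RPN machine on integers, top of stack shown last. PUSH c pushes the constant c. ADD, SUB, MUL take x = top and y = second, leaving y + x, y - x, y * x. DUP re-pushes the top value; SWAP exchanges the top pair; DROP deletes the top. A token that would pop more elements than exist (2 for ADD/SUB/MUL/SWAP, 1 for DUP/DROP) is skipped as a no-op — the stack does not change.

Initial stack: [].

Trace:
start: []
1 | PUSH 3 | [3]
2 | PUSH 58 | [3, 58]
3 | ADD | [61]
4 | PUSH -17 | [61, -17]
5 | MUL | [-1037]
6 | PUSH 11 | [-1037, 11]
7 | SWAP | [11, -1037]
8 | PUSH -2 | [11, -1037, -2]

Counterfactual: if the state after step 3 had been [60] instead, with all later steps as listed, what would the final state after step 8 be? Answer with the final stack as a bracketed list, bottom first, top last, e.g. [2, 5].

[11, -1020, -2]

state after step 3 := [60]
4 | PUSH -17 | [60, -17]
5 | MUL | [-1020]
6 | PUSH 11 | [-1020, 11]
7 | SWAP | [11, -1020]
8 | PUSH -2 | [11, -1020, -2]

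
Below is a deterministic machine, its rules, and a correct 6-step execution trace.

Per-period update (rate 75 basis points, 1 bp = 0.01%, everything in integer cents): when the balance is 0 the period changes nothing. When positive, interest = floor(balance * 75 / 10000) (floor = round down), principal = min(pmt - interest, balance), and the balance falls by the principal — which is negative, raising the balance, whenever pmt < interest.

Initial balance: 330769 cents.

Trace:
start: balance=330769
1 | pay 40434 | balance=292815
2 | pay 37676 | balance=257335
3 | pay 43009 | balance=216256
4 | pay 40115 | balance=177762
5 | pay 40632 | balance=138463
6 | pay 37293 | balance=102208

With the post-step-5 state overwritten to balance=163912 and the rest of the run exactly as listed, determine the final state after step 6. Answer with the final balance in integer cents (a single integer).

state after step 5 := balance=163912
6 | pay 37293 | balance=127848

127848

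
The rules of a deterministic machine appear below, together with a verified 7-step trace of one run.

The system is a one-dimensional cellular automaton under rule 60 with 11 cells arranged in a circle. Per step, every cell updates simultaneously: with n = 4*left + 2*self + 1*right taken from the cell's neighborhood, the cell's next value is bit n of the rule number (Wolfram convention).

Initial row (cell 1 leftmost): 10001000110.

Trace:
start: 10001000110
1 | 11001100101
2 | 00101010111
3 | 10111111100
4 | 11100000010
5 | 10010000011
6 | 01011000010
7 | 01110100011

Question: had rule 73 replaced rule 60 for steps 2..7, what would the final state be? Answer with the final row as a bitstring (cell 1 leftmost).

11101101101

(re-executing steps 2..7 under rule 73; state before step 2: 11001100101)
2 | 01001100001
3 | 00001101100
4 | 11101101101
5 | 00101101101
6 | 00001101100
7 | 11101101101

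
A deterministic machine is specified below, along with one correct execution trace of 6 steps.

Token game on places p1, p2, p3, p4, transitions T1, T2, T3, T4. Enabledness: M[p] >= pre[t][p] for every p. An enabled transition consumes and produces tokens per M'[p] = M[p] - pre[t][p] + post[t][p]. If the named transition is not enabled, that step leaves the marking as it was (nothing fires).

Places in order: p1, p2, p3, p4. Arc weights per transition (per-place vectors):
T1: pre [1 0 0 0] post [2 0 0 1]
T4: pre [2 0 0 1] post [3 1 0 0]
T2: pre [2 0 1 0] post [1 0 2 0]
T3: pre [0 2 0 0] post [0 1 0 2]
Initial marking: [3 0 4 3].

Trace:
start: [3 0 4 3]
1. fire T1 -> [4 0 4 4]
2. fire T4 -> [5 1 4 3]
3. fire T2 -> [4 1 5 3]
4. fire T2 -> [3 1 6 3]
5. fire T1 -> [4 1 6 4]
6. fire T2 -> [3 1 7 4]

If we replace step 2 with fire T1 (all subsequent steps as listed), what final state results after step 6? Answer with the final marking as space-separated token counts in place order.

3 0 7 6

(re-executing from step 2 with the substitution; state before step 2: [4 0 4 4])
2. fire T1 -> [5 0 4 5]
3. fire T2 -> [4 0 5 5]
4. fire T2 -> [3 0 6 5]
5. fire T1 -> [4 0 6 6]
6. fire T2 -> [3 0 7 6]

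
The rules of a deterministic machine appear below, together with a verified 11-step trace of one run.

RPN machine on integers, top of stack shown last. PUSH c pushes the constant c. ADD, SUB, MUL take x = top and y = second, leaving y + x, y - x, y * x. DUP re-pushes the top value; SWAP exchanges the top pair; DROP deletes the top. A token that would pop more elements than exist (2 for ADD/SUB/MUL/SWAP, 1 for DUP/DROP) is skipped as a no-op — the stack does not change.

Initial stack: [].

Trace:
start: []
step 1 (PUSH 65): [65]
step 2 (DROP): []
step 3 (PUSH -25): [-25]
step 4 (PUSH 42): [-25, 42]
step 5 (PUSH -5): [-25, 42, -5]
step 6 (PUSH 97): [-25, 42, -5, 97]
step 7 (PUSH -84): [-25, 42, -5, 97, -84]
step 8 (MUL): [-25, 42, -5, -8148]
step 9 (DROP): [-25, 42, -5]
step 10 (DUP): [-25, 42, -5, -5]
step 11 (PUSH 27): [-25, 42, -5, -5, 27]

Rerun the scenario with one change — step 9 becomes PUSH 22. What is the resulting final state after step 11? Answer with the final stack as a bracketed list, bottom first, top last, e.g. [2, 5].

(re-executing from step 9 with the substitution; state before step 9: [-25, 42, -5, -8148])
step 9 (PUSH 22): [-25, 42, -5, -8148, 22]
step 10 (DUP): [-25, 42, -5, -8148, 22, 22]
step 11 (PUSH 27): [-25, 42, -5, -8148, 22, 22, 27]

[-25, 42, -5, -8148, 22, 22, 27]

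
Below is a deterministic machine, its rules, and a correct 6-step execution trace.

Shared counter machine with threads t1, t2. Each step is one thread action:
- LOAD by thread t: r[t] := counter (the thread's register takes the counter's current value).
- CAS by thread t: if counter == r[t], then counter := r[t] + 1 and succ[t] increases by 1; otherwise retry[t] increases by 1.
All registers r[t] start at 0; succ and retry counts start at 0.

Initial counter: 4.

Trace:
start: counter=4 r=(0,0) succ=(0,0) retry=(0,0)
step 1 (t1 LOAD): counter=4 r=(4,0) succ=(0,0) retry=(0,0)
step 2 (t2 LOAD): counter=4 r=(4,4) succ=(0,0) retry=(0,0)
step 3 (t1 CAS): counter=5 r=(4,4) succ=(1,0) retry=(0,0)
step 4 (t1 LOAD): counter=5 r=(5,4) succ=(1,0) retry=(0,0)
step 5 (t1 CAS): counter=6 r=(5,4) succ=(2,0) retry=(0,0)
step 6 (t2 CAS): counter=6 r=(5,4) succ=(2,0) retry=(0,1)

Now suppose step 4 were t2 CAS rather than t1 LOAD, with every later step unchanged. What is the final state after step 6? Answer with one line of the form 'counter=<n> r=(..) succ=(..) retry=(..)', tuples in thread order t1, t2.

counter=5 r=(4,4) succ=(1,0) retry=(1,2)

(re-executing from step 4 with the substitution; state before step 4: counter=5 r=(4,4) succ=(1,0) retry=(0,0))
step 4 (t2 CAS): counter=5 r=(4,4) succ=(1,0) retry=(0,1)
step 5 (t1 CAS): counter=5 r=(4,4) succ=(1,0) retry=(1,1)
step 6 (t2 CAS): counter=5 r=(4,4) succ=(1,0) retry=(1,2)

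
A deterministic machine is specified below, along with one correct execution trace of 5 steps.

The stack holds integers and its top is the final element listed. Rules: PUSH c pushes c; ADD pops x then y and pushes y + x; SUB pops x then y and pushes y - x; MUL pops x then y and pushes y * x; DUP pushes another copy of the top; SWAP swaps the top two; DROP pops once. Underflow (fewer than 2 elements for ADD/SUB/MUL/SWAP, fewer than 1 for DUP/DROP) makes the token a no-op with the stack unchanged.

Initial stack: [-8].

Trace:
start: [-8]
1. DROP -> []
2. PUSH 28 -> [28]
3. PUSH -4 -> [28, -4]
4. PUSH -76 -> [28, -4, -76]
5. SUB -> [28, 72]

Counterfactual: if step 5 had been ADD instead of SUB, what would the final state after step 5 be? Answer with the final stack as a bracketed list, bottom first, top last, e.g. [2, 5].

[28, -80]

(re-executing from step 5 with the substitution; state before step 5: [28, -4, -76])
5. ADD -> [28, -80]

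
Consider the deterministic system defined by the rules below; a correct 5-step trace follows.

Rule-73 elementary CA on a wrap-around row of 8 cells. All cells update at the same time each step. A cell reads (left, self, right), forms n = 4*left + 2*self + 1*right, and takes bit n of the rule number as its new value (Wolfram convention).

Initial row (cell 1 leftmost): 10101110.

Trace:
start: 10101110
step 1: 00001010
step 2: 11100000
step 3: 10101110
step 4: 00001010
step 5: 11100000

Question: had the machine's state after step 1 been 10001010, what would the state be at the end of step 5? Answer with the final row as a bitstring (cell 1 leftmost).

state after step 1 := 10001010
step 2: 00100000
step 3: 10001111
step 4: 10101000
step 5: 00000010

00000010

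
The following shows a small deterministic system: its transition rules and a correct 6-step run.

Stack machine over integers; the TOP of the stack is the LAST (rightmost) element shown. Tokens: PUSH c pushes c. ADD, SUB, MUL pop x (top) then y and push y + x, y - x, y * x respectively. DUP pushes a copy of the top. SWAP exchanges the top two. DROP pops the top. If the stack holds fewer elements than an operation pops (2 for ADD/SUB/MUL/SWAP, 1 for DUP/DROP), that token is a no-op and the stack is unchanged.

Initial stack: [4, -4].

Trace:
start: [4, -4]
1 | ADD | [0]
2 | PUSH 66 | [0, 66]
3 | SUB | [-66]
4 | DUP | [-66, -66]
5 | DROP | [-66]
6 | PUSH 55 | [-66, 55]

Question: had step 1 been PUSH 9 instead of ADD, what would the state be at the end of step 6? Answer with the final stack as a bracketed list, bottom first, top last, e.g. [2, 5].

[4, -4, -57, 55]

(re-executing from step 1 with the substitution; state before step 1: [4, -4])
1 | PUSH 9 | [4, -4, 9]
2 | PUSH 66 | [4, -4, 9, 66]
3 | SUB | [4, -4, -57]
4 | DUP | [4, -4, -57, -57]
5 | DROP | [4, -4, -57]
6 | PUSH 55 | [4, -4, -57, 55]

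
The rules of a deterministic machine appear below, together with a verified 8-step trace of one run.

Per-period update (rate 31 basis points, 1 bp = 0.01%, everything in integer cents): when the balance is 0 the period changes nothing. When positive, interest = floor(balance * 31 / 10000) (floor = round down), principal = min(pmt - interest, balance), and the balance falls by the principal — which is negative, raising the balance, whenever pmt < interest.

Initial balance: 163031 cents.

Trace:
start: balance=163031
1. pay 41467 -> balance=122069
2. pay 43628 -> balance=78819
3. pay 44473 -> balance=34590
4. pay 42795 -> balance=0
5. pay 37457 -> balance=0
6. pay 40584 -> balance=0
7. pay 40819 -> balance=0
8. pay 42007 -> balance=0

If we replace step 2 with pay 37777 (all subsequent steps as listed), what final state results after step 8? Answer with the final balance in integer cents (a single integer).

(re-executing from step 2 with the substitution; state before step 2: balance=122069)
2. pay 37777 -> balance=84670
3. pay 44473 -> balance=40459
4. pay 42795 -> balance=0
5. pay 37457 -> balance=0
6. pay 40584 -> balance=0
7. pay 40819 -> balance=0
8. pay 42007 -> balance=0

0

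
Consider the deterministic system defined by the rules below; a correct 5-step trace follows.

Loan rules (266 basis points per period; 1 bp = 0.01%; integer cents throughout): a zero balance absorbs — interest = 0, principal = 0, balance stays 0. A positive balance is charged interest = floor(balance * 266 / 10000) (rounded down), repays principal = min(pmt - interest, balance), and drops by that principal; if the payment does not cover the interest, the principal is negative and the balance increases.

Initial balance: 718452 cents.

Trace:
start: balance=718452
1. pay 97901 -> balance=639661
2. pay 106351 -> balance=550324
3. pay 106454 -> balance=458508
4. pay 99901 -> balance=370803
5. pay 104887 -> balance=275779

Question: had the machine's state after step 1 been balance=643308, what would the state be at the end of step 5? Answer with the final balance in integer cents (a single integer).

279830

state after step 1 := balance=643308
2. pay 106351 -> balance=554068
3. pay 106454 -> balance=462352
4. pay 99901 -> balance=374749
5. pay 104887 -> balance=279830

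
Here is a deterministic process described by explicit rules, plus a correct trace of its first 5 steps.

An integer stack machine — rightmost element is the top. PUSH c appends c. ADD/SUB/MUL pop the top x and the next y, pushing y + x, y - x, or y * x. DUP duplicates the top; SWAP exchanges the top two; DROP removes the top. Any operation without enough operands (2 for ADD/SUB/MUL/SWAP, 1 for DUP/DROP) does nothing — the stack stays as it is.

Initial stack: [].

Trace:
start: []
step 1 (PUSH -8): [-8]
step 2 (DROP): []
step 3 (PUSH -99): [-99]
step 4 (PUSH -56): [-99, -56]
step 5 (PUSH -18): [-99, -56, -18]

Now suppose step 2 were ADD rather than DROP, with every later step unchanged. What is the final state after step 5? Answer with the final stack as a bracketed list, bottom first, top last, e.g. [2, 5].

(re-executing from step 2 with the substitution; state before step 2: [-8])
step 2 (ADD): [-8]
step 3 (PUSH -99): [-8, -99]
step 4 (PUSH -56): [-8, -99, -56]
step 5 (PUSH -18): [-8, -99, -56, -18]

[-8, -99, -56, -18]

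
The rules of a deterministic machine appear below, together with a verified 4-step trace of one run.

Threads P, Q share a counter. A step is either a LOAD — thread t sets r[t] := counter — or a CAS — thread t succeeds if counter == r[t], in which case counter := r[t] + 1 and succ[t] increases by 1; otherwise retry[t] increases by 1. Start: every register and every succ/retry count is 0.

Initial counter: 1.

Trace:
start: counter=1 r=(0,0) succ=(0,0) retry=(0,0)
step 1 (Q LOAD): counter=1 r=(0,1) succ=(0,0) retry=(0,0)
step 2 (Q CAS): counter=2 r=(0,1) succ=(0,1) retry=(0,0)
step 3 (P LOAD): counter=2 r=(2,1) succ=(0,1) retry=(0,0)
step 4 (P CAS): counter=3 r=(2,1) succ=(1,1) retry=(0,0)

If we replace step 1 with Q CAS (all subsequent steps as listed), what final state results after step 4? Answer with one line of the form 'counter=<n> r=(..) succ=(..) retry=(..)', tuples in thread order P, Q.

(re-executing from step 1 with the substitution; state before step 1: counter=1 r=(0,0) succ=(0,0) retry=(0,0))
step 1 (Q CAS): counter=1 r=(0,0) succ=(0,0) retry=(0,1)
step 2 (Q CAS): counter=1 r=(0,0) succ=(0,0) retry=(0,2)
step 3 (P LOAD): counter=1 r=(1,0) succ=(0,0) retry=(0,2)
step 4 (P CAS): counter=2 r=(1,0) succ=(1,0) retry=(0,2)

counter=2 r=(1,0) succ=(1,0) retry=(0,2)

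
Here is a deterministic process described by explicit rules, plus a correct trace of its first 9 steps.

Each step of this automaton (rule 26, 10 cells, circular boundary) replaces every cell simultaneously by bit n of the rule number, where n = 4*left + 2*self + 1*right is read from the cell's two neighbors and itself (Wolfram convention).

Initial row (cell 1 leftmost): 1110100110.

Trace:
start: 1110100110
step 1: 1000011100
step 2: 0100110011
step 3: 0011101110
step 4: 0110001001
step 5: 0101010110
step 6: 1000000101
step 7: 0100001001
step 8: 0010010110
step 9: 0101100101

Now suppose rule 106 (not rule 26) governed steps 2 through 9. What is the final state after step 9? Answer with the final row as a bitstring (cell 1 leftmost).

0011001111

(re-executing steps 2..9 under rule 106; state before step 2: 1000011100)
step 2: 0000110101
step 3: 0001111010
step 4: 0011001100
step 5: 0111011100
step 6: 1101110100
step 7: 1111011001
step 8: 0001111011
step 9: 0011001111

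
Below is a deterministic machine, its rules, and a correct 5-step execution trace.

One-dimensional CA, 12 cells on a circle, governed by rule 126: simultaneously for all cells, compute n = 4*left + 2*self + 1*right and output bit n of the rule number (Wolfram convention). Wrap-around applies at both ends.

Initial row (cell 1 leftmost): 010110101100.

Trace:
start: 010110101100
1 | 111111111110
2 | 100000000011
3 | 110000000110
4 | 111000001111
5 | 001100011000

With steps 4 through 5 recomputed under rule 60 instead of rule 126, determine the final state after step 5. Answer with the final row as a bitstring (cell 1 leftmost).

011100000111

(re-executing steps 4..5 under rule 60; state before step 4: 110000000110)
4 | 101000000101
5 | 011100000111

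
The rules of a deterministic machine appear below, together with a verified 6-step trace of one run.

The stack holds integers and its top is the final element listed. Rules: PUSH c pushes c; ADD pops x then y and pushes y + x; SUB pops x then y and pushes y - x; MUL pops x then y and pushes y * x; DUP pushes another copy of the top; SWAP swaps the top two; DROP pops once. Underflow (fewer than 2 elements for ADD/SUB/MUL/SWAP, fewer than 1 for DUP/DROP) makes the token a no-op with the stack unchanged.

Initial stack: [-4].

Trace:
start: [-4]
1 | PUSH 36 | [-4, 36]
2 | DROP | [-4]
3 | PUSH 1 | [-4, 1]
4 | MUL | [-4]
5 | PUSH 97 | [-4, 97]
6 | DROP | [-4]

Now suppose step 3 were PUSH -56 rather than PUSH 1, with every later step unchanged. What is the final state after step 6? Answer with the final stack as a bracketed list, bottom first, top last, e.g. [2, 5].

[224]

(re-executing from step 3 with the substitution; state before step 3: [-4])
3 | PUSH -56 | [-4, -56]
4 | MUL | [224]
5 | PUSH 97 | [224, 97]
6 | DROP | [224]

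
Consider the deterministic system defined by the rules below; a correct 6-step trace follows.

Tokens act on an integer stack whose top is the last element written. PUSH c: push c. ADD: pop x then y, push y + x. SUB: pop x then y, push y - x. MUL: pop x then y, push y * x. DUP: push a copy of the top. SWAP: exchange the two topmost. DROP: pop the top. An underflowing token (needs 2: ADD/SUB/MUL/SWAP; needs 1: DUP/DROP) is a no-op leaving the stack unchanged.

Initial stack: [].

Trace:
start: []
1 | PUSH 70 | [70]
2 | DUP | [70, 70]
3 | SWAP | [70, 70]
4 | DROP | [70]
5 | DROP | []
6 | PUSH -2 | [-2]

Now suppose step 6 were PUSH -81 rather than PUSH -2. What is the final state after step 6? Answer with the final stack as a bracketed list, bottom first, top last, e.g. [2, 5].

[-81]

(re-executing from step 6 with the substitution; state before step 6: [])
6 | PUSH -81 | [-81]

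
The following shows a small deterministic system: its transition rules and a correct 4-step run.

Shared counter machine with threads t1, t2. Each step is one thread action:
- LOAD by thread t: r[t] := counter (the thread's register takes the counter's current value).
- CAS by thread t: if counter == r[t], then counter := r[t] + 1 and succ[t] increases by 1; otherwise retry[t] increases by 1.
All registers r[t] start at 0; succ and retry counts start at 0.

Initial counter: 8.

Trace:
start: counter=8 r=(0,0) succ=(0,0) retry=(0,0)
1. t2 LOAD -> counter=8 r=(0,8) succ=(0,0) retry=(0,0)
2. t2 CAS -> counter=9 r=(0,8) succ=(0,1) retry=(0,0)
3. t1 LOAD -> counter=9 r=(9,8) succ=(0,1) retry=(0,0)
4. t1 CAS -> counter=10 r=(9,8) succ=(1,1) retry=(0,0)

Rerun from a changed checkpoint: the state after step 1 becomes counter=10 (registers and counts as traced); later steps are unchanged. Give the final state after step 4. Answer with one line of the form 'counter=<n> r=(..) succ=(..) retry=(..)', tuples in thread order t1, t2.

counter=11 r=(10,8) succ=(1,0) retry=(0,1)

state after step 1 := counter=10 r=(0,8) succ=(0,0) retry=(0,0)
2. t2 CAS -> counter=10 r=(0,8) succ=(0,0) retry=(0,1)
3. t1 LOAD -> counter=10 r=(10,8) succ=(0,0) retry=(0,1)
4. t1 CAS -> counter=11 r=(10,8) succ=(1,0) retry=(0,1)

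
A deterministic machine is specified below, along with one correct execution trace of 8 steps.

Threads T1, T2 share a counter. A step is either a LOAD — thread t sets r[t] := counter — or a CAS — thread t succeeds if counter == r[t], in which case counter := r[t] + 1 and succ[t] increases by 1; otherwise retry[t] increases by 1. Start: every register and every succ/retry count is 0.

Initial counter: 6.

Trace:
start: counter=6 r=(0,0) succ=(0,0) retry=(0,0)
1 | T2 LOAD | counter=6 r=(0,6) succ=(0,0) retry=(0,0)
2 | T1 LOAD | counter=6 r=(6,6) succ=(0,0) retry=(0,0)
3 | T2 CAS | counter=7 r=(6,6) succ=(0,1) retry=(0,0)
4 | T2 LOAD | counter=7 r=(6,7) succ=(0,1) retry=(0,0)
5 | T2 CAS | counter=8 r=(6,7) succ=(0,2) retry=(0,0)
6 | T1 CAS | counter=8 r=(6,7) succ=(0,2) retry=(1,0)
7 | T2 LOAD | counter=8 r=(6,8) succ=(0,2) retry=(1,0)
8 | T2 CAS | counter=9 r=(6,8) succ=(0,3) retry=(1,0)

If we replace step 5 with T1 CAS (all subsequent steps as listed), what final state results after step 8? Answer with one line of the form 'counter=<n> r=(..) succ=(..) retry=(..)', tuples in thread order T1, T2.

counter=8 r=(6,7) succ=(0,2) retry=(2,0)

(re-executing from step 5 with the substitution; state before step 5: counter=7 r=(6,7) succ=(0,1) retry=(0,0))
5 | T1 CAS | counter=7 r=(6,7) succ=(0,1) retry=(1,0)
6 | T1 CAS | counter=7 r=(6,7) succ=(0,1) retry=(2,0)
7 | T2 LOAD | counter=7 r=(6,7) succ=(0,1) retry=(2,0)
8 | T2 CAS | counter=8 r=(6,7) succ=(0,2) retry=(2,0)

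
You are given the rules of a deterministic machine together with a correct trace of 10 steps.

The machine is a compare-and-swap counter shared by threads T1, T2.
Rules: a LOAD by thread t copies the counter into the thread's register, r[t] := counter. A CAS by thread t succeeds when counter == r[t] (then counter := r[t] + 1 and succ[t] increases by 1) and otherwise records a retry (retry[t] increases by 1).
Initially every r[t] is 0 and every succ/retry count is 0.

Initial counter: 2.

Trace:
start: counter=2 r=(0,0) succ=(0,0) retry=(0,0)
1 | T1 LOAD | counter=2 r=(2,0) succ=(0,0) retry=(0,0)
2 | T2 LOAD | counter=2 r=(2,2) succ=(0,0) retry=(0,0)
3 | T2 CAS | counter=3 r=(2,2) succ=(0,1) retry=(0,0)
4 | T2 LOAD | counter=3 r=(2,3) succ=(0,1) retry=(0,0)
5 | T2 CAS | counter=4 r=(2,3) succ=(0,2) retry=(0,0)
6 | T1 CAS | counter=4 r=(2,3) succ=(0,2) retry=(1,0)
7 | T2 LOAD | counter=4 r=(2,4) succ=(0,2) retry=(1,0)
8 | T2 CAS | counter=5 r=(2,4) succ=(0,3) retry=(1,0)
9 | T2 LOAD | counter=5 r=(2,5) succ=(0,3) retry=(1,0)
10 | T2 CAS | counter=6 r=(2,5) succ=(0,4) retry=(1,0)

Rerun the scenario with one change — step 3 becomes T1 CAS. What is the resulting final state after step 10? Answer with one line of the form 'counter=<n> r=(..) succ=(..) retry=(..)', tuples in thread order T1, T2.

(re-executing from step 3 with the substitution; state before step 3: counter=2 r=(2,2) succ=(0,0) retry=(0,0))
3 | T1 CAS | counter=3 r=(2,2) succ=(1,0) retry=(0,0)
4 | T2 LOAD | counter=3 r=(2,3) succ=(1,0) retry=(0,0)
5 | T2 CAS | counter=4 r=(2,3) succ=(1,1) retry=(0,0)
6 | T1 CAS | counter=4 r=(2,3) succ=(1,1) retry=(1,0)
7 | T2 LOAD | counter=4 r=(2,4) succ=(1,1) retry=(1,0)
8 | T2 CAS | counter=5 r=(2,4) succ=(1,2) retry=(1,0)
9 | T2 LOAD | counter=5 r=(2,5) succ=(1,2) retry=(1,0)
10 | T2 CAS | counter=6 r=(2,5) succ=(1,3) retry=(1,0)

counter=6 r=(2,5) succ=(1,3) retry=(1,0)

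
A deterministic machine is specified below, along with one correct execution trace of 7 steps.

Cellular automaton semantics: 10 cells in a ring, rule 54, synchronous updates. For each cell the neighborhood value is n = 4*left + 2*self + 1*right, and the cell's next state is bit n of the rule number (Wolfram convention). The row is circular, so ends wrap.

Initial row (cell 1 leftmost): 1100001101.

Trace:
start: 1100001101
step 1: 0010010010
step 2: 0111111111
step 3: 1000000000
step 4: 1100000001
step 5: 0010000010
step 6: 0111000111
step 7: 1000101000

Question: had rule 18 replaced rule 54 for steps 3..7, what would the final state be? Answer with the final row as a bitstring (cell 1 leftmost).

(re-executing steps 3..7 under rule 18; state before step 3: 0111111111)
step 3: 0000000000
step 4: 0000000000
step 5: 0000000000
step 6: 0000000000
step 7: 0000000000

0000000000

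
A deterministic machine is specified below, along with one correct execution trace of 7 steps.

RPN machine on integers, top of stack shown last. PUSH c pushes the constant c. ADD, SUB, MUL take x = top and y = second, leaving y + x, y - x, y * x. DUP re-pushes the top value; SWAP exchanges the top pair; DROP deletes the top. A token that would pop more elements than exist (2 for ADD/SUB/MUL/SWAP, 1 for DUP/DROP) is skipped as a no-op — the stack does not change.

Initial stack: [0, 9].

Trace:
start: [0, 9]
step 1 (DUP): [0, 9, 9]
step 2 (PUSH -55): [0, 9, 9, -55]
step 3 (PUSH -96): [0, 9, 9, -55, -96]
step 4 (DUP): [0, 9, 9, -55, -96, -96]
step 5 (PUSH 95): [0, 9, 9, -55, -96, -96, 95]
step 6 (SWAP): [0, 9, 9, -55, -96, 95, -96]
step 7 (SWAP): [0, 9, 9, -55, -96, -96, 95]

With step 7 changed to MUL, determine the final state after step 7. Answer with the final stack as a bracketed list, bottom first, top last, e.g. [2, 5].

[0, 9, 9, -55, -96, -9120]

(re-executing from step 7 with the substitution; state before step 7: [0, 9, 9, -55, -96, 95, -96])
step 7 (MUL): [0, 9, 9, -55, -96, -9120]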